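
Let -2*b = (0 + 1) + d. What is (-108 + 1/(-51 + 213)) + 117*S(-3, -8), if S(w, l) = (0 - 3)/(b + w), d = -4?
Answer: 20413/162 ≈ 126.01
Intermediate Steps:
b = 3/2 (b = -((0 + 1) - 4)/2 = -(1 - 4)/2 = -1/2*(-3) = 3/2 ≈ 1.5000)
S(w, l) = -3/(3/2 + w) (S(w, l) = (0 - 3)/(3/2 + w) = -3/(3/2 + w))
(-108 + 1/(-51 + 213)) + 117*S(-3, -8) = (-108 + 1/(-51 + 213)) + 117*(-6/(3 + 2*(-3))) = (-108 + 1/162) + 117*(-6/(3 - 6)) = (-108 + 1/162) + 117*(-6/(-3)) = -17495/162 + 117*(-6*(-1/3)) = -17495/162 + 117*2 = -17495/162 + 234 = 20413/162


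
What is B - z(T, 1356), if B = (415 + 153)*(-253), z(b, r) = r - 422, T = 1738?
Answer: -144638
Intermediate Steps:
z(b, r) = -422 + r
B = -143704 (B = 568*(-253) = -143704)
B - z(T, 1356) = -143704 - (-422 + 1356) = -143704 - 1*934 = -143704 - 934 = -144638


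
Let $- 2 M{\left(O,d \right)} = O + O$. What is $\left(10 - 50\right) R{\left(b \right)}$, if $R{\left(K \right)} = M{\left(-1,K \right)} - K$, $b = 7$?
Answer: $240$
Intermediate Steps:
$M{\left(O,d \right)} = - O$ ($M{\left(O,d \right)} = - \frac{O + O}{2} = - \frac{2 O}{2} = - O$)
$R{\left(K \right)} = 1 - K$ ($R{\left(K \right)} = \left(-1\right) \left(-1\right) - K = 1 - K$)
$\left(10 - 50\right) R{\left(b \right)} = \left(10 - 50\right) \left(1 - 7\right) = - 40 \left(1 - 7\right) = \left(-40\right) \left(-6\right) = 240$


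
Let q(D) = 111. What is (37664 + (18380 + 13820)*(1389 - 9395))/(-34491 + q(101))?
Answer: 7159876/955 ≈ 7497.3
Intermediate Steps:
(37664 + (18380 + 13820)*(1389 - 9395))/(-34491 + q(101)) = (37664 + (18380 + 13820)*(1389 - 9395))/(-34491 + 111) = (37664 + 32200*(-8006))/(-34380) = (37664 - 257793200)*(-1/34380) = -257755536*(-1/34380) = 7159876/955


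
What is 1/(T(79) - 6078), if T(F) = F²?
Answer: 1/163 ≈ 0.0061350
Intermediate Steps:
1/(T(79) - 6078) = 1/(79² - 6078) = 1/(6241 - 6078) = 1/163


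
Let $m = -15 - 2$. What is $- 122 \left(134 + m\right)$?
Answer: $-14274$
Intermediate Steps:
$m = -17$ ($m = -15 - 2 = -17$)
$- 122 \left(134 + m\right) = - 122 \left(134 - 17\right) = \left(-122\right) 117 = -14274$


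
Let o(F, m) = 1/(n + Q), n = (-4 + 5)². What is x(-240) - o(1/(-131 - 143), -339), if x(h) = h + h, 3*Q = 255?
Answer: -41281/86 ≈ -480.01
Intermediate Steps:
Q = 85 (Q = (⅓)*255 = 85)
n = 1 (n = 1² = 1)
o(F, m) = 1/86 (o(F, m) = 1/(1 + 85) = 1/86)
x(h) = 2*h
x(-240) - o(1/(-131 - 143), -339) = 2*(-240) - 1*1/86 = -480 - 1/86 = -41281/86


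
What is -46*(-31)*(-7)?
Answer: -9982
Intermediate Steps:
-46*(-31)*(-7) = 1426*(-7) = -9982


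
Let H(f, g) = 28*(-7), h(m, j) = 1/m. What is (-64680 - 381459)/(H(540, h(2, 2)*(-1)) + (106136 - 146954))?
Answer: 446139/41014 ≈ 10.878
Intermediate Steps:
H(f, g) = -196
(-64680 - 381459)/(H(540, h(2, 2)*(-1)) + (106136 - 146954)) = (-64680 - 381459)/(-196 + (106136 - 146954)) = -446139/(-196 - 40818) = -446139/(-41014) = -446139*(-1/41014) = 446139/41014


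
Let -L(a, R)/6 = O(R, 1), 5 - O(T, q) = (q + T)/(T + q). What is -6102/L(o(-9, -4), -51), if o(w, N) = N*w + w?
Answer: 1017/4 ≈ 254.25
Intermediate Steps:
O(T, q) = 4 (O(T, q) = 5 - (q + T)/(T + q) = 5 - (T + q)/(T + q) = 5 - 1*1 = 5 - 1 = 4)
o(w, N) = w + N*w
L(a, R) = -24 (L(a, R) = -6*4 = -24)
-6102/L(o(-9, -4), -51) = -6102/(-24) = -6102*(-1/24) = 1017/4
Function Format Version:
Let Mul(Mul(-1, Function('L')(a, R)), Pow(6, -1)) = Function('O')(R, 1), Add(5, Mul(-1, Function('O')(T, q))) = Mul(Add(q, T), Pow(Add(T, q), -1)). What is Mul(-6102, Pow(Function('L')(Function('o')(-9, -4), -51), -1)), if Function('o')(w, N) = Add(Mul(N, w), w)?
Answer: Rational(1017, 4) ≈ 254.25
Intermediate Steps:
Function('O')(T, q) = 4 (Function('O')(T, q) = Add(5, Mul(-1, Mul(Add(q, T), Pow(Add(T, q), -1)))) = Add(5, Mul(-1, Mul(Add(T, q), Pow(Add(T, q), -1)))) = Add(5, Mul(-1, 1)) = Add(5, -1) = 4)
Function('o')(w, N) = Add(w, Mul(N, w))
Function('L')(a, R) = -24 (Function('L')(a, R) = Mul(-6, 4) = -24)
Mul(-6102, Pow(Function('L')(Function('o')(-9, -4), -51), -1)) = Mul(-6102, Pow(-24, -1)) = Mul(-6102, Rational(-1, 24)) = Rational(1017, 4)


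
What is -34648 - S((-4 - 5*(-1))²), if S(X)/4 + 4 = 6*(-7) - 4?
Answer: -34448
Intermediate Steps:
S(X) = -200 (S(X) = -16 + 4*(6*(-7) - 4) = -16 + 4*(-42 - 4) = -16 + 4*(-46) = -16 - 184 = -200)
-34648 - S((-4 - 5*(-1))²) = -34648 - 1*(-200) = -34648 + 200 = -34448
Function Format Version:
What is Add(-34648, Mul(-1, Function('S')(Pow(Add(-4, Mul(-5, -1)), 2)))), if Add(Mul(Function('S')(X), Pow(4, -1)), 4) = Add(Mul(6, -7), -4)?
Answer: -34448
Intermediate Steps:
Function('S')(X) = -200 (Function('S')(X) = Add(-16, Mul(4, Add(Mul(6, -7), -4))) = Add(-16, Mul(4, Add(-42, -4))) = Add(-16, Mul(4, -46)) = Add(-16, -184) = -200)
Add(-34648, Mul(-1, Function('S')(Pow(Add(-4, Mul(-5, -1)), 2)))) = Add(-34648, Mul(-1, -200)) = Add(-34648, 200) = -34448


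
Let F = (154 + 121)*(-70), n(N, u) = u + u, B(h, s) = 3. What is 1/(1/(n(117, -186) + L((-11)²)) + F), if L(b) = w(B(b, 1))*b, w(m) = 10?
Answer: -838/16131499 ≈ -5.1948e-5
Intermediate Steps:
n(N, u) = 2*u
F = -19250 (F = 275*(-70) = -19250)
L(b) = 10*b
1/(1/(n(117, -186) + L((-11)²)) + F) = 1/(1/(2*(-186) + 10*(-11)²) - 19250) = 1/(1/(-372 + 10*121) - 19250) = 1/(1/(-372 + 1210) - 19250) = 1/(1/838 - 19250) = 1/(-16131499/838) = -838/16131499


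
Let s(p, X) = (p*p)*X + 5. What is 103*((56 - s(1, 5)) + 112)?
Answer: 16274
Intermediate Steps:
s(p, X) = 5 + X*p² (s(p, X) = p²*X + 5 = X*p² + 5 = 5 + X*p²)
103*((56 - s(1, 5)) + 112) = 103*((56 - (5 + 5*1²)) + 112) = 103*((56 - (5 + 5*1)) + 112) = 103*((56 - (5 + 5)) + 112) = 103*((56 - 1*10) + 112) = 103*((56 - 10) + 112) = 103*(46 + 112) = 103*158 = 16274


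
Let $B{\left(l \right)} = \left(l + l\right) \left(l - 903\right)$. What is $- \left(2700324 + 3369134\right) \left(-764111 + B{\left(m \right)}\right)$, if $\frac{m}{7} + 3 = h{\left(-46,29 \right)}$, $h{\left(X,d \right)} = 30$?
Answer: $6275837780374$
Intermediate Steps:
$m = 189$ ($m = -21 + 7 \cdot 30 = -21 + 210 = 189$)
$B{\left(l \right)} = 2 l \left(-903 + l\right)$
$- \left(2700324 + 3369134\right) \left(-764111 + B{\left(m \right)}\right) = - \left(2700324 + 3369134\right) \left(-764111 + 2 \cdot 189 \left(-903 + 189\right)\right) = - 6069458 \left(-764111 + 2 \cdot 189 \left(-714\right)\right) = - 6069458 \left(-764111 - 269892\right) = - 6069458 \left(-1034003\right) = \left(-1\right) \left(-6275837780374\right) = 6275837780374$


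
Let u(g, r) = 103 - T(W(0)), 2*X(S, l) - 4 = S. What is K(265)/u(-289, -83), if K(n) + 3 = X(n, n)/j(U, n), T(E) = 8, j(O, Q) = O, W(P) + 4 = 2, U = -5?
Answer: -299/950 ≈ -0.31474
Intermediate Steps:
X(S, l) = 2 + S/2
W(P) = -2 (W(P) = -4 + 2 = -2)
K(n) = -17/5 - n/10 (K(n) = -3 + (2 + n/2)/(-5) = -3 + (2 + n/2)*(-⅕) = -3 + (-⅖ - n/10) = -17/5 - n/10)
u(g, r) = 95 (u(g, r) = 103 - 1*8 = 103 - 8 = 95)
K(265)/u(-289, -83) = (-17/5 - ⅒*265)/95 = (-17/5 - 53/2)*(1/95) = -299/10*1/95 = -299/950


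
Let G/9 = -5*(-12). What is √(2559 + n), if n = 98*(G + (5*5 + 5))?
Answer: 3*√6491 ≈ 241.70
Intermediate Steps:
G = 540 (G = 9*(-5*(-12)) = 9*60 = 540)
n = 55860 (n = 98*(540 + (5*5 + 5)) = 98*(540 + (25 + 5)) = 98*(540 + 30) = 98*570 = 55860)
√(2559 + n) = √(2559 + 55860) = √58419 = 3*√6491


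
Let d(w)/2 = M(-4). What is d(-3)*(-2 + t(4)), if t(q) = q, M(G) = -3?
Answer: -12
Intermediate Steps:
d(w) = -6 (d(w) = 2*(-3) = -6)
d(-3)*(-2 + t(4)) = -6*(-2 + 4) = -6*2 = -12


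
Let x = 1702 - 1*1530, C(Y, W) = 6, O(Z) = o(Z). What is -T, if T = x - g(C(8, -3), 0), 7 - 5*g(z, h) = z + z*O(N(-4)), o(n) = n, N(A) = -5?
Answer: -829/5 ≈ -165.80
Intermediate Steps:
O(Z) = Z
g(z, h) = 7/5 + 4*z/5 (g(z, h) = 7/5 - (z + z*(-5))/5 = 7/5 - (z - 5*z)/5 = 7/5 - (-4)*z/5 = 7/5 + 4*z/5)
x = 172 (x = 1702 - 1530 = 172)
T = 829/5 (T = 172 - (7/5 + (4/5)*6) = 172 - (7/5 + 24/5) = 172 - 1*31/5 = 172 - 31/5 = 829/5 ≈ 165.80)
-T = -1*829/5 = -829/5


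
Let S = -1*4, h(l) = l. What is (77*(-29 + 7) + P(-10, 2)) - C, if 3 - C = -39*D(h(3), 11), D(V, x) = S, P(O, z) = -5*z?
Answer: -1551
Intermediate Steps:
S = -4
D(V, x) = -4
C = -153 (C = 3 - (-39)*(-4) = 3 - 1*156 = 3 - 156 = -153)
(77*(-29 + 7) + P(-10, 2)) - C = (77*(-29 + 7) - 5*2) - 1*(-153) = (77*(-22) - 10) + 153 = (-1694 - 10) + 153 = -1704 + 153 = -1551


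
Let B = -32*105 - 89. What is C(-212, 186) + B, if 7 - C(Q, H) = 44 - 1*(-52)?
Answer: -3538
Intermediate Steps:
B = -3449 (B = -3360 - 89 = -3449)
C(Q, H) = -89 (C(Q, H) = 7 - (44 - 1*(-52)) = 7 - (44 + 52) = 7 - 1*96 = 7 - 96 = -89)
C(-212, 186) + B = -89 - 3449 = -3538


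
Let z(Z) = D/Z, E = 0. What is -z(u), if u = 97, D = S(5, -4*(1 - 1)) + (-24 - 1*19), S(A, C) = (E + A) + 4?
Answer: 34/97 ≈ 0.35052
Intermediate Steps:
S(A, C) = 4 + A (S(A, C) = (0 + A) + 4 = A + 4 = 4 + A)
D = -34 (D = (4 + 5) + (-24 - 1*19) = 9 + (-24 - 19) = 9 - 43 = -34)
z(Z) = -34/Z
-z(u) = -(-34)/97 = -1*(-34/97) = 34/97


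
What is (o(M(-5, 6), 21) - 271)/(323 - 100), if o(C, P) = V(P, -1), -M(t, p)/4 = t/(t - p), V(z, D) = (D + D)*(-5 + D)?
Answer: -259/223 ≈ -1.1614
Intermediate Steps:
V(z, D) = 2*D*(-5 + D) (V(z, D) = (2*D)*(-5 + D) = 2*D*(-5 + D))
M(t, p) = -4*t/(t - p)
o(C, P) = 12 (o(C, P) = 2*(-1)*(-5 - 1) = 2*(-1)*(-6) = 12)
(o(M(-5, 6), 21) - 271)/(323 - 100) = (12 - 271)/(323 - 100) = -259/223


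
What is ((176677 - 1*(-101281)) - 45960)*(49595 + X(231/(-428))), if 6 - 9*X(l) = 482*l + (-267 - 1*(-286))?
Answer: 11086356071141/963 ≈ 1.1512e+10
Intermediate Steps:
X(l) = -13/9 - 482*l/9 (X(l) = ⅔ - (482*l + (-267 - 1*(-286)))/9 = ⅔ - (482*l + (-267 + 286))/9 = ⅔ - (482*l + 19)/9 = ⅔ - (19 + 482*l)/9 = ⅔ + (-19/9 - 482*l/9) = -13/9 - 482*l/9)
((176677 - 1*(-101281)) - 45960)*(49595 + X(231/(-428))) = ((176677 - 1*(-101281)) - 45960)*(49595 + (-13/9 - 37114/(3*(-428)))) = ((176677 + 101281) - 45960)*(49595 + (-13/9 - 37114*(-1)/(3*428))) = (277958 - 45960)*(49595 + (-13/9 - 482/9*(-231/428))) = 231998*(49595 + (-13/9 + 18557/642)) = 231998*(49595 + 52889/1926) = 231998*(95572859/1926) = 11086356071141/963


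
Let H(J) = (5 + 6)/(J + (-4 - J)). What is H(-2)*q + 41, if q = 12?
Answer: 8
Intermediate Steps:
H(J) = -11/4 (H(J) = 11/(-4) = 11*(-¼) = -11/4)
H(-2)*q + 41 = -11/4*12 + 41 = -33 + 41 = 8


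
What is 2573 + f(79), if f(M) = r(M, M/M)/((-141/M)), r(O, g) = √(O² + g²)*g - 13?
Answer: 363820/141 - 79*√6242/141 ≈ 2536.0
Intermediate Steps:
r(O, g) = -13 + g*√(O² + g²) (r(O, g) = g*√(O² + g²) - 13 = -13 + g*√(O² + g²))
f(M) = -M*(-13 + √(1 + M²))/141 (f(M) = (-13 + (M/M)*√(M² + (M/M)²))/((-141/M)) = (-13 + 1*√(M² + 1²))*(-M/141) = (-13 + 1*√(M² + 1))*(-M/141) = (-13 + 1*√(1 + M²))*(-M/141) = (-13 + √(1 + M²))*(-M/141) = -M*(-13 + √(1 + M²))/141)
2573 + f(79) = 2573 + (1/141)*79*(13 - √(1 + 79²)) = 2573 + (1/141)*79*(13 - √(1 + 6241)) = 2573 + (1/141)*79*(13 - √6242) = 2573 + (1027/141 - 79*√6242/141) = 363820/141 - 79*√6242/141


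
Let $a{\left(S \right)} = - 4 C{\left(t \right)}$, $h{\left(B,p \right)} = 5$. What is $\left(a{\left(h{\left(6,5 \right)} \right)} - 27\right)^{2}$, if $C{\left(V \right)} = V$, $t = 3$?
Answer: $1521$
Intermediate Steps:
$a{\left(S \right)} = -12$ ($a{\left(S \right)} = \left(-4\right) 3 = -12$)
$\left(a{\left(h{\left(6,5 \right)} \right)} - 27\right)^{2} = \left(-12 - 27\right)^{2} = \left(-39\right)^{2} = 1521$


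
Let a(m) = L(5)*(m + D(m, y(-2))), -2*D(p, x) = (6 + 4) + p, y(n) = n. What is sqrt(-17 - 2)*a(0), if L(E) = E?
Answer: -25*I*sqrt(19) ≈ -108.97*I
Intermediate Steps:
D(p, x) = -5 - p/2 (D(p, x) = -((6 + 4) + p)/2 = -(10 + p)/2 = -5 - p/2)
a(m) = -25 + 5*m/2 (a(m) = 5*(m + (-5 - m/2)) = 5*(-5 + m/2) = -25 + 5*m/2)
sqrt(-17 - 2)*a(0) = sqrt(-17 - 2)*(-25 + (5/2)*0) = sqrt(-19)*(-25 + 0) = (I*sqrt(19))*(-25) = -25*I*sqrt(19)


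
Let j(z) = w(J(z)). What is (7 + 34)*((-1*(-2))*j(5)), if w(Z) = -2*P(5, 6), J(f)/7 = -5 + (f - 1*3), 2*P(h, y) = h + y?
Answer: -902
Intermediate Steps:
P(h, y) = h/2 + y/2 (P(h, y) = (h + y)/2 = h/2 + y/2)
J(f) = -56 + 7*f (J(f) = 7*(-5 + (f - 1*3)) = 7*(-5 + (f - 3)) = 7*(-5 + (-3 + f)) = 7*(-8 + f) = -56 + 7*f)
w(Z) = -11 (w(Z) = -2*((½)*5 + (½)*6) = -2*(5/2 + 3) = -2*11/2 = -11)
j(z) = -11
(7 + 34)*((-1*(-2))*j(5)) = (7 + 34)*(-1*(-2)*(-11)) = 41*(2*(-11)) = 41*(-22) = -902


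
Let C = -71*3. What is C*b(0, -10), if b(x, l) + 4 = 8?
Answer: -852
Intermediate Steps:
C = -213
b(x, l) = 4 (b(x, l) = -4 + 8 = 4)
C*b(0, -10) = -213*4 = -852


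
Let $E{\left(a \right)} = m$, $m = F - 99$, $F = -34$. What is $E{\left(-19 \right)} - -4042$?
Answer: $3909$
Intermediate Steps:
$m = -133$ ($m = -34 - 99 = -133$)
$E{\left(a \right)} = -133$
$E{\left(-19 \right)} - -4042 = -133 - -4042 = -133 + 4042 = 3909$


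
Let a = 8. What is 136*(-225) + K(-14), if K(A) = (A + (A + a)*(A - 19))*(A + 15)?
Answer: -30416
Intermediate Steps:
K(A) = (15 + A)*(A + (-19 + A)*(8 + A)) (K(A) = (A + (A + 8)*(A - 19))*(A + 15) = (A + (8 + A)*(-19 + A))*(15 + A) = (A + (-19 + A)*(8 + A))*(15 + A) = (15 + A)*(A + (-19 + A)*(8 + A)))
136*(-225) + K(-14) = 136*(-225) + (-2280 + (-14)**3 - 302*(-14) + 5*(-14)**2) = -30600 + (-2280 - 2744 + 4228 + 5*196) = -30600 + (-2280 - 2744 + 4228 + 980) = -30600 + 184 = -30416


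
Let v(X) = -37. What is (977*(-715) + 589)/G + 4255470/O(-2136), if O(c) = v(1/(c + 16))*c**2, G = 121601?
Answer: -6574597304639/1140430600864 ≈ -5.7650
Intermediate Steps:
O(c) = -37*c**2
(977*(-715) + 589)/G + 4255470/O(-2136) = (977*(-715) + 589)/121601 + 4255470/((-37*(-2136)**2)) = (-698555 + 589)*(1/121601) + 4255470/((-37*4562496)) = -697966*1/121601 + 4255470/(-168812352) = -697966/121601 + 4255470*(-1/168812352) = -697966/121601 - 236415/9378464 = -6574597304639/1140430600864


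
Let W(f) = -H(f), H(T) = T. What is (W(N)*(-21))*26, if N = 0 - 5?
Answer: -2730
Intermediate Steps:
N = -5
W(f) = -f
(W(N)*(-21))*26 = (-1*(-5)*(-21))*26 = (5*(-21))*26 = -105*26 = -2730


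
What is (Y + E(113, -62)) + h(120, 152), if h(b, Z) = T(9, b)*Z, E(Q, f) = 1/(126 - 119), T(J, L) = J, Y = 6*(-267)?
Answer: -1637/7 ≈ -233.86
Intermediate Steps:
Y = -1602
E(Q, f) = ⅐ (E(Q, f) = 1/7 = ⅐)
h(b, Z) = 9*Z
(Y + E(113, -62)) + h(120, 152) = (-1602 + ⅐) + 9*152 = -11213/7 + 1368 = -1637/7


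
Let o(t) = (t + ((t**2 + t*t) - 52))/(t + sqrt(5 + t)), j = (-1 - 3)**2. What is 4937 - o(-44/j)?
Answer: 49053/10 ≈ 4905.3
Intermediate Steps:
j = 16 (j = (-4)**2 = 16)
o(t) = (-52 + t + 2*t**2)/(t + sqrt(5 + t)) (o(t) = (t + ((t**2 + t**2) - 52))/(t + sqrt(5 + t)) = (t + (2*t**2 - 52))/(t + sqrt(5 + t)) = (t + (-52 + 2*t**2))/(t + sqrt(5 + t)) = (-52 + t + 2*t**2)/(t + sqrt(5 + t)))
4937 - o(-44/j) = 4937 - (-52 - 44/16 + 2*(-44/16)**2)/(-44/16 + sqrt(5 - 44/16)) = 4937 - (-52 - 44*1/16 + 2*(-44*1/16)**2)/(-44*1/16 + sqrt(5 - 44*1/16)) = 4937 - (-52 - 11/4 + 2*(-11/4)**2)/(-11/4 + sqrt(5 - 11/4)) = 4937 - (-52 - 11/4 + 2*(121/16))/(-11/4 + sqrt(9/4)) = 4937 - (-52 - 11/4 + 121/8)/(-11/4 + 3/2) = 4937 - (-317)/((-5/4)*8) = 4937 - (-4)*(-317)/(5*8) = 4937 - 1*317/10 = 4937 - 317/10 = 49053/10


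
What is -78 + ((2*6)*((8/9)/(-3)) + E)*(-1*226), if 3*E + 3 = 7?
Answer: 3818/9 ≈ 424.22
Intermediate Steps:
E = 4/3 (E = -1 + (⅓)*7 = -1 + 7/3 = 4/3 ≈ 1.3333)
-78 + ((2*6)*((8/9)/(-3)) + E)*(-1*226) = -78 + ((2*6)*((8/9)/(-3)) + 4/3)*(-1*226) = -78 + (12*((8*(⅑))*(-⅓)) + 4/3)*(-226) = -78 + (12*((8/9)*(-⅓)) + 4/3)*(-226) = -78 + (12*(-8/27) + 4/3)*(-226) = -78 + (-32/9 + 4/3)*(-226) = -78 - 20/9*(-226) = -78 + 4520/9 = 3818/9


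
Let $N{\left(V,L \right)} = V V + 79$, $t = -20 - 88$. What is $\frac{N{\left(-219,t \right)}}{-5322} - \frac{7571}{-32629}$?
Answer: $- \frac{11397047}{1295907} \approx -8.7946$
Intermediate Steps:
$t = -108$ ($t = -20 - 88 = -108$)
$N{\left(V,L \right)} = 79 + V^{2}$ ($N{\left(V,L \right)} = V^{2} + 79 = 79 + V^{2}$)
$\frac{N{\left(-219,t \right)}}{-5322} - \frac{7571}{-32629} = \frac{79 + \left(-219\right)^{2}}{-5322} - \frac{7571}{-32629} = \left(79 + 47961\right) \left(- \frac{1}{5322}\right) - - \frac{113}{487} = 48040 \left(- \frac{1}{5322}\right) + \frac{113}{487} = - \frac{24020}{2661} + \frac{113}{487} = - \frac{11397047}{1295907}$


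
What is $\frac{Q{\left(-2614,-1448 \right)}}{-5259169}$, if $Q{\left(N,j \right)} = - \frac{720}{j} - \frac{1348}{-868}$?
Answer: $- \frac{80527}{206564380813} \approx -3.8984 \cdot 10^{-7}$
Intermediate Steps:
$Q{\left(N,j \right)} = \frac{337}{217} - \frac{720}{j}$ ($Q{\left(N,j \right)} = - \frac{720}{j} - - \frac{337}{217} = - \frac{720}{j} + \frac{337}{217} = \frac{337}{217} - \frac{720}{j}$)
$\frac{Q{\left(-2614,-1448 \right)}}{-5259169} = \frac{\frac{337}{217} - \frac{720}{-1448}}{-5259169} = \left(\frac{337}{217} - - \frac{90}{181}\right) \left(- \frac{1}{5259169}\right) = \left(\frac{337}{217} + \frac{90}{181}\right) \left(- \frac{1}{5259169}\right) = \frac{80527}{39277} \left(- \frac{1}{5259169}\right) = - \frac{80527}{206564380813}$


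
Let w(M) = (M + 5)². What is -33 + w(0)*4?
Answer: 67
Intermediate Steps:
w(M) = (5 + M)²
-33 + w(0)*4 = -33 + (5 + 0)²*4 = -33 + 5²*4 = -33 + 25*4 = -33 + 100 = 67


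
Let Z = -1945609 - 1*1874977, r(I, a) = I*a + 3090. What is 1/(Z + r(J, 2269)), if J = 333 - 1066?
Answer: -1/5480673 ≈ -1.8246e-7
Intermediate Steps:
J = -733
r(I, a) = 3090 + I*a
Z = -3820586 (Z = -1945609 - 1874977 = -3820586)
1/(Z + r(J, 2269)) = 1/(-3820586 + (3090 - 733*2269)) = 1/(-3820586 + (3090 - 1663177)) = 1/(-3820586 - 1660087) = 1/(-5480673) = -1/5480673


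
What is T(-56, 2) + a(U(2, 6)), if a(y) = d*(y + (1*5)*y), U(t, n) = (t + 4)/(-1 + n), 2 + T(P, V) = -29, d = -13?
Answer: -623/5 ≈ -124.60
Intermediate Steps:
T(P, V) = -31 (T(P, V) = -2 - 29 = -31)
U(t, n) = (4 + t)/(-1 + n)
a(y) = -78*y (a(y) = -13*(y + (1*5)*y) = -13*(y + 5*y) = -78*y)
T(-56, 2) + a(U(2, 6)) = -31 - 78*(4 + 2)/(-1 + 6) = -31 - 78*6/5 = -31 - 468/5 = -623/5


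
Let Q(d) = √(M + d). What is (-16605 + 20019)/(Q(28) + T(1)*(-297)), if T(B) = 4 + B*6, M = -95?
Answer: -10139580/8820967 - 3414*I*√67/8820967 ≈ -1.1495 - 0.003168*I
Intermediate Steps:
Q(d) = √(-95 + d)
T(B) = 4 + 6*B
(-16605 + 20019)/(Q(28) + T(1)*(-297)) = (-16605 + 20019)/(√(-95 + 28) + (4 + 6*1)*(-297)) = 3414/(√(-67) + (4 + 6)*(-297)) = 3414/(I*√67 + 10*(-297)) = 3414/(I*√67 - 2970) = 3414/(-2970 + I*√67)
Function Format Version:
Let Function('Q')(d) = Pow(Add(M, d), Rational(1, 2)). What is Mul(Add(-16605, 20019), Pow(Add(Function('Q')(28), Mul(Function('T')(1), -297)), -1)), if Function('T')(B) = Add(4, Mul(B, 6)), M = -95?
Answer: Add(Rational(-10139580, 8820967), Mul(Rational(-3414, 8820967), I, Pow(67, Rational(1, 2)))) ≈ Add(-1.1495, Mul(-0.0031680, I))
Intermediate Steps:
Function('Q')(d) = Pow(Add(-95, d), Rational(1, 2))
Function('T')(B) = Add(4, Mul(6, B))
Mul(Add(-16605, 20019), Pow(Add(Function('Q')(28), Mul(Function('T')(1), -297)), -1)) = Mul(Add(-16605, 20019), Pow(Add(Pow(Add(-95, 28), Rational(1, 2)), Mul(Add(4, Mul(6, 1)), -297)), -1)) = Mul(3414, Pow(Add(Pow(-67, Rational(1, 2)), Mul(Add(4, 6), -297)), -1)) = Mul(3414, Pow(Add(Mul(I, Pow(67, Rational(1, 2))), Mul(10, -297)), -1)) = Mul(3414, Pow(Add(Mul(I, Pow(67, Rational(1, 2))), -2970), -1)) = Mul(3414, Pow(Add(-2970, Mul(I, Pow(67, Rational(1, 2)))), -1))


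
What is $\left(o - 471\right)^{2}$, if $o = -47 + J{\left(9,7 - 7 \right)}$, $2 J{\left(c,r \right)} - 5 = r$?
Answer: $\frac{1062961}{4} \approx 2.6574 \cdot 10^{5}$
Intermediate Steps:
$J{\left(c,r \right)} = \frac{5}{2} + \frac{r}{2}$
$o = - \frac{89}{2}$ ($o = -47 + \left(\frac{5}{2} + \frac{7 - 7}{2}\right) = -47 + \left(\frac{5}{2} + \frac{1}{2} \cdot 0\right) = -47 + \left(\frac{5}{2} + 0\right) = -47 + \frac{5}{2} = - \frac{89}{2} \approx -44.5$)
$\left(o - 471\right)^{2} = \left(- \frac{89}{2} - 471\right)^{2} = \left(- \frac{1031}{2}\right)^{2} = \frac{1062961}{4}$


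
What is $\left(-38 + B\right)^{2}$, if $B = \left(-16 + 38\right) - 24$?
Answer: $1600$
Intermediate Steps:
$B = -2$ ($B = 22 - 24 = -2$)
$\left(-38 + B\right)^{2} = \left(-38 - 2\right)^{2} = \left(-40\right)^{2} = 1600$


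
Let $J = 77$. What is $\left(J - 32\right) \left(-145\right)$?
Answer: $-6525$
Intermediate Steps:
$\left(J - 32\right) \left(-145\right) = \left(77 - 32\right) \left(-145\right) = 45 \left(-145\right) = -6525$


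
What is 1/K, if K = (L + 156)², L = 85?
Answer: 1/58081 ≈ 1.7217e-5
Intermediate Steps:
K = 58081 (K = (85 + 156)² = 241² = 58081)
1/K = 1/58081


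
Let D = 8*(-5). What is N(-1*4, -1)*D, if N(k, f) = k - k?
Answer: 0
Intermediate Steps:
D = -40
N(k, f) = 0
N(-1*4, -1)*D = 0*(-40) = 0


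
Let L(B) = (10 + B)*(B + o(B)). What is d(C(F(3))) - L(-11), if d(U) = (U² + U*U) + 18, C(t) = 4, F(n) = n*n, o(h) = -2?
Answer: 37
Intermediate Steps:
F(n) = n²
L(B) = (-2 + B)*(10 + B) (L(B) = (10 + B)*(B - 2) = (10 + B)*(-2 + B) = (-2 + B)*(10 + B))
d(U) = 18 + 2*U² (d(U) = (U² + U²) + 18 = 2*U² + 18 = 18 + 2*U²)
d(C(F(3))) - L(-11) = (18 + 2*4²) - (-20 + (-11)² + 8*(-11)) = (18 + 2*16) - (-20 + 121 - 88) = (18 + 32) - 1*13 = 50 - 13 = 37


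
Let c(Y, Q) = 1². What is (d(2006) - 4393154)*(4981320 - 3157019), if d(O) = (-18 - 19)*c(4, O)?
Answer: -8014502734491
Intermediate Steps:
c(Y, Q) = 1
d(O) = -37 (d(O) = (-18 - 19)*1 = -37*1 = -37)
(d(2006) - 4393154)*(4981320 - 3157019) = (-37 - 4393154)*(4981320 - 3157019) = -4393191*1824301 = -8014502734491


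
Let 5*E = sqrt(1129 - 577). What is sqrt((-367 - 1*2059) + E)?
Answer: sqrt(-60650 + 10*sqrt(138))/5 ≈ 49.207*I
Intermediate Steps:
E = 2*sqrt(138)/5 (E = sqrt(1129 - 577)/5 = sqrt(552)/5 = (2*sqrt(138))/5 = 2*sqrt(138)/5 ≈ 4.6989)
sqrt((-367 - 1*2059) + E) = sqrt((-367 - 1*2059) + 2*sqrt(138)/5) = sqrt((-367 - 2059) + 2*sqrt(138)/5) = sqrt(-2426 + 2*sqrt(138)/5)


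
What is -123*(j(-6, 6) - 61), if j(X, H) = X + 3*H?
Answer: 6027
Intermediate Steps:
-123*(j(-6, 6) - 61) = -123*((-6 + 3*6) - 61) = -123*((-6 + 18) - 61) = -123*(12 - 61) = -123*(-49) = 6027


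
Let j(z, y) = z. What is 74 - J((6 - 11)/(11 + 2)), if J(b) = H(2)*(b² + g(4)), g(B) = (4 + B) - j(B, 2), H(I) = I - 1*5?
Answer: 14609/169 ≈ 86.444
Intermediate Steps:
H(I) = -5 + I (H(I) = I - 5 = -5 + I)
g(B) = 4 (g(B) = (4 + B) - B = 4)
J(b) = -12 - 3*b² (J(b) = (-5 + 2)*(b² + 4) = -3*(4 + b²) = -12 - 3*b²)
74 - J((6 - 11)/(11 + 2)) = 74 - (-12 - 3*(6 - 11)²/(11 + 2)²) = 74 - (-12 - 3*(-5/13)²) = 74 - (-12 - 3*25/169) = 74 - (-12 - 75/169) = 74 - 1*(-2103/169) = 74 + 2103/169 = 14609/169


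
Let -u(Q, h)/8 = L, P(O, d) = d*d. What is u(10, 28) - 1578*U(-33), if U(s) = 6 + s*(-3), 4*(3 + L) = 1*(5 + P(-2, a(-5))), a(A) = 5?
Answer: -165726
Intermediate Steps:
P(O, d) = d²
L = 9/2 (L = -3 + (1*(5 + 5²))/4 = -3 + (1*(5 + 25))/4 = -3 + (1*30)/4 = -3 + (¼)*30 = -3 + 15/2 = 9/2 ≈ 4.5000)
u(Q, h) = -36 (u(Q, h) = -8*9/2 = -36)
U(s) = 6 - 3*s
u(10, 28) - 1578*U(-33) = -36 - 1578*(6 - 3*(-33)) = -36 - 1578*(6 + 99) = -36 - 1578*105 = -36 - 165690 = -165726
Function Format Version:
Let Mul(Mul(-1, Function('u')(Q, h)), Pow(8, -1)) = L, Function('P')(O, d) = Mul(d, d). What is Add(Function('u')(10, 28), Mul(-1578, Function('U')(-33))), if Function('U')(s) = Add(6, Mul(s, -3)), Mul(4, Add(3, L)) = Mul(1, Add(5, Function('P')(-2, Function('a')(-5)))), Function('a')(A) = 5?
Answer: -165726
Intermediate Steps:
Function('P')(O, d) = Pow(d, 2)
L = Rational(9, 2) (L = Add(-3, Mul(Rational(1, 4), Mul(1, Add(5, Pow(5, 2))))) = Add(-3, Mul(Rational(1, 4), Mul(1, Add(5, 25)))) = Add(-3, Mul(Rational(1, 4), Mul(1, 30))) = Add(-3, Mul(Rational(1, 4), 30)) = Add(-3, Rational(15, 2)) = Rational(9, 2) ≈ 4.5000)
Function('u')(Q, h) = -36 (Function('u')(Q, h) = Mul(-8, Rational(9, 2)) = -36)
Function('U')(s) = Add(6, Mul(-3, s))
Add(Function('u')(10, 28), Mul(-1578, Function('U')(-33))) = Add(-36, Mul(-1578, Add(6, Mul(-3, -33)))) = Add(-36, Mul(-1578, Add(6, 99))) = Add(-36, Mul(-1578, 105)) = Add(-36, -165690) = -165726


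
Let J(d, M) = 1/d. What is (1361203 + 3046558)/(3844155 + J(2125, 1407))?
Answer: 9366492125/8168829376 ≈ 1.1466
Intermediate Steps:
(1361203 + 3046558)/(3844155 + J(2125, 1407)) = (1361203 + 3046558)/(3844155 + 1/2125) = 4407761/(3844155 + 1/2125) = 4407761/(8168829376/2125) = 4407761*(2125/8168829376) = 9366492125/8168829376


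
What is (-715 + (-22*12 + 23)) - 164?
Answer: -1120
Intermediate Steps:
(-715 + (-22*12 + 23)) - 164 = (-715 + (-264 + 23)) - 164 = (-715 - 241) - 164 = -956 - 164 = -1120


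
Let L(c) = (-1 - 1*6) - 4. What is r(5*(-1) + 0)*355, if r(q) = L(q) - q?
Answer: -2130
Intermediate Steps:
L(c) = -11 (L(c) = (-1 - 6) - 4 = -7 - 4 = -11)
r(q) = -11 - q
r(5*(-1) + 0)*355 = (-11 - (5*(-1) + 0))*355 = (-11 - (-5 + 0))*355 = (-11 - 1*(-5))*355 = (-11 + 5)*355 = -6*355 = -2130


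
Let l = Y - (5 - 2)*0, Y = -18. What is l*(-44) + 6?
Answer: 798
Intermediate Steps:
l = -18 (l = -18 - (5 - 2)*0 = -18 - 3*0 = -18 - 1*0 = -18 + 0 = -18)
l*(-44) + 6 = -18*(-44) + 6 = 792 + 6 = 798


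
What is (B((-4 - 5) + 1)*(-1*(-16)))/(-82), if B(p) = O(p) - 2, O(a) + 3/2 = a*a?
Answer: -484/41 ≈ -11.805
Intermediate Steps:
O(a) = -3/2 + a**2 (O(a) = -3/2 + a*a = -3/2 + a**2)
B(p) = -7/2 + p**2 (B(p) = (-3/2 + p**2) - 2 = -7/2 + p**2)
(B((-4 - 5) + 1)*(-1*(-16)))/(-82) = ((-7/2 + ((-4 - 5) + 1)**2)*(-1*(-16)))/(-82) = ((-7/2 + (-9 + 1)**2)*16)*(-1/82) = ((-7/2 + (-8)**2)*16)*(-1/82) = ((-7/2 + 64)*16)*(-1/82) = ((121/2)*16)*(-1/82) = 968*(-1/82) = -484/41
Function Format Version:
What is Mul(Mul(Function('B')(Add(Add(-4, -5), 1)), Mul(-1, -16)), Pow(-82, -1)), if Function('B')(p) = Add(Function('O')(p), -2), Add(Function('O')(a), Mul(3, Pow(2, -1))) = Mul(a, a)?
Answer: Rational(-484, 41) ≈ -11.805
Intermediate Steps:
Function('O')(a) = Add(Rational(-3, 2), Pow(a, 2)) (Function('O')(a) = Add(Rational(-3, 2), Mul(a, a)) = Add(Rational(-3, 2), Pow(a, 2)))
Function('B')(p) = Add(Rational(-7, 2), Pow(p, 2)) (Function('B')(p) = Add(Add(Rational(-3, 2), Pow(p, 2)), -2) = Add(Rational(-7, 2), Pow(p, 2)))
Mul(Mul(Function('B')(Add(Add(-4, -5), 1)), Mul(-1, -16)), Pow(-82, -1)) = Mul(Mul(Add(Rational(-7, 2), Pow(Add(Add(-4, -5), 1), 2)), Mul(-1, -16)), Pow(-82, -1)) = Mul(Mul(Add(Rational(-7, 2), Pow(Add(-9, 1), 2)), 16), Rational(-1, 82)) = Mul(Mul(Add(Rational(-7, 2), Pow(-8, 2)), 16), Rational(-1, 82)) = Mul(Mul(Add(Rational(-7, 2), 64), 16), Rational(-1, 82)) = Mul(Mul(Rational(121, 2), 16), Rational(-1, 82)) = Mul(968, Rational(-1, 82)) = Rational(-484, 41)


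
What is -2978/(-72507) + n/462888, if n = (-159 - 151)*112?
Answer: -47456774/1398442509 ≈ -0.033935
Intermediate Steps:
n = -34720 (n = -310*112 = -34720)
-2978/(-72507) + n/462888 = -2978/(-72507) - 34720/462888 = -2978*(-1/72507) - 34720*1/462888 = 2978/72507 - 4340/57861 = -47456774/1398442509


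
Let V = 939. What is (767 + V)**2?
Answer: 2910436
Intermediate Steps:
(767 + V)**2 = (767 + 939)**2 = 1706**2 = 2910436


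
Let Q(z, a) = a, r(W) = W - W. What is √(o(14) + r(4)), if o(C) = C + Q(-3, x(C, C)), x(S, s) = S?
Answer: 2*√7 ≈ 5.2915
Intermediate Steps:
r(W) = 0
o(C) = 2*C (o(C) = C + C = 2*C)
√(o(14) + r(4)) = √(2*14 + 0) = √(28 + 0) = √28 = 2*√7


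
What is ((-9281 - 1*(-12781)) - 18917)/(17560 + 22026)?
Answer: -15417/39586 ≈ -0.38946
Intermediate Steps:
((-9281 - 1*(-12781)) - 18917)/(17560 + 22026) = ((-9281 + 12781) - 18917)/39586 = (3500 - 18917)*(1/39586) = -15417*1/39586 = -15417/39586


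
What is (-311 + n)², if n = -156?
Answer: 218089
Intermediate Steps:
(-311 + n)² = (-311 - 156)² = (-467)² = 218089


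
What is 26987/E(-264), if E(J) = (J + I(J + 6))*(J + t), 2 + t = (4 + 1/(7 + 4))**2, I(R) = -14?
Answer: 3265427/8384758 ≈ 0.38945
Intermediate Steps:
t = 1783/121 (t = -2 + (4 + 1/(7 + 4))**2 = -2 + (4 + 1/11)**2 = -2 + (45/11)**2 = -2 + 2025/121 = 1783/121 ≈ 14.736)
E(J) = (-14 + J)*(1783/121 + J) (E(J) = (J - 14)*(J + 1783/121) = (-14 + J)*(1783/121 + J))
26987/E(-264) = 26987/(-24962/121 + (-264)**2 + (89/121)*(-264)) = 26987/(-24962/121 + 69696 - 2136/11) = 26987/(8384758/121) = 26987*(121/8384758) = 3265427/8384758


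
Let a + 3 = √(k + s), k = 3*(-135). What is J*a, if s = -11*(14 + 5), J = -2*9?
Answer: 54 - 18*I*√614 ≈ 54.0 - 446.02*I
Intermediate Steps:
J = -18
s = -209 (s = -11*19 = -209)
k = -405
a = -3 + I*√614 (a = -3 + √(-405 - 209) = -3 + √(-614) = -3 + I*√614 ≈ -3.0 + 24.779*I)
J*a = -18*(-3 + I*√614) = 54 - 18*I*√614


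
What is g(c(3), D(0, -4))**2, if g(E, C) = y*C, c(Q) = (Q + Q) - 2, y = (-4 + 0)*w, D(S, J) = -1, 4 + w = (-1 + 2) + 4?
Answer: 16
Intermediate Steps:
w = 1 (w = -4 + ((-1 + 2) + 4) = -4 + (1 + 4) = -4 + 5 = 1)
y = -4 (y = (-4 + 0)*1 = -4*1 = -4)
c(Q) = -2 + 2*Q (c(Q) = 2*Q - 2 = -2 + 2*Q)
g(E, C) = -4*C
g(c(3), D(0, -4))**2 = (-4*(-1))**2 = 4**2 = 16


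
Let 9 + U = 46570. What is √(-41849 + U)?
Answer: 2*√1178 ≈ 68.644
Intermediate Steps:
U = 46561 (U = -9 + 46570 = 46561)
√(-41849 + U) = √(-41849 + 46561) = √4712 = 2*√1178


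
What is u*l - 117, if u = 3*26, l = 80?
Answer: 6123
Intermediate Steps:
u = 78
u*l - 117 = 78*80 - 117 = 6240 - 117 = 6123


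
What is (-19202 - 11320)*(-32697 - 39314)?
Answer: 2197919742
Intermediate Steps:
(-19202 - 11320)*(-32697 - 39314) = -30522*(-72011) = 2197919742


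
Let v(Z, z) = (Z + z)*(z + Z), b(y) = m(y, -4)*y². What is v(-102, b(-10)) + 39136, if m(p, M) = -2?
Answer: 130340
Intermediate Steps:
b(y) = -2*y²
v(Z, z) = (Z + z)² (v(Z, z) = (Z + z)*(Z + z) = (Z + z)²)
v(-102, b(-10)) + 39136 = (-102 - 2*(-10)²)² + 39136 = (-102 - 2*100)² + 39136 = (-102 - 200)² + 39136 = (-302)² + 39136 = 91204 + 39136 = 130340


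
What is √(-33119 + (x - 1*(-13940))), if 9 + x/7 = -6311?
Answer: I*√63419 ≈ 251.83*I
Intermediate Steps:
x = -44240 (x = -63 + 7*(-6311) = -63 - 44177 = -44240)
√(-33119 + (x - 1*(-13940))) = √(-33119 + (-44240 - 1*(-13940))) = √(-33119 + (-44240 + 13940)) = √(-33119 - 30300) = √(-63419) = I*√63419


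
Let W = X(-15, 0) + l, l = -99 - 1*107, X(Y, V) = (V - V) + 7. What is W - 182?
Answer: -381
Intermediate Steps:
X(Y, V) = 7 (X(Y, V) = 0 + 7 = 7)
l = -206 (l = -99 - 107 = -206)
W = -199 (W = 7 - 206 = -199)
W - 182 = -199 - 182 = -381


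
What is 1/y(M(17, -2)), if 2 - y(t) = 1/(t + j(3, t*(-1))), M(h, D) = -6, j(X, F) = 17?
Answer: 11/21 ≈ 0.52381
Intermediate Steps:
y(t) = 2 - 1/(17 + t) (y(t) = 2 - 1/(t + 17) = 2 - 1/(17 + t))
1/y(M(17, -2)) = 1/((33 + 2*(-6))/(17 - 6)) = 1/((33 - 12)/11) = 1/((1/11)*21) = 1/(21/11) = 11/21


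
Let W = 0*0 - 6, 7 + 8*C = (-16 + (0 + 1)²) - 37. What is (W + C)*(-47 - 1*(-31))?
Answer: 214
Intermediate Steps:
C = -59/8 (C = -7/8 + ((-16 + (0 + 1)²) - 37)/8 = -7/8 + ((-16 + 1²) - 37)/8 = -7/8 + ((-16 + 1) - 37)/8 = -7/8 + (-15 - 37)/8 = -7/8 + (⅛)*(-52) = -7/8 - 13/2 = -59/8 ≈ -7.3750)
W = -6 (W = 0 - 6 = -6)
(W + C)*(-47 - 1*(-31)) = (-6 - 59/8)*(-47 - 1*(-31)) = -107*(-47 + 31)/8 = -107/8*(-16) = 214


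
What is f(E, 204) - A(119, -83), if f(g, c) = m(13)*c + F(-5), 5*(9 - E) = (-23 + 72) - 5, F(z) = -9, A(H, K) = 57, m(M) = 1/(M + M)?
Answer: -756/13 ≈ -58.154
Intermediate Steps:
m(M) = 1/(2*M)
E = ⅕ (E = 9 - ((-23 + 72) - 5)/5 = 9 - (49 - 5)/5 = 9 - ⅕*44 = 9 - 44/5 = ⅕ ≈ 0.20000)
f(g, c) = -9 + c/26 (f(g, c) = ((½)/13)*c - 9 = ((½)*(1/13))*c - 9 = c/26 - 9 = -9 + c/26)
f(E, 204) - A(119, -83) = (-9 + (1/26)*204) - 1*57 = (-9 + 102/13) - 57 = -15/13 - 57 = -756/13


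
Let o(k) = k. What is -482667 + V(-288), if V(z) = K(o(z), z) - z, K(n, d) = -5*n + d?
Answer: -481227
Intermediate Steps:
K(n, d) = d - 5*n
V(z) = -5*z (V(z) = (z - 5*z) - z = -4*z - z = -5*z)
-482667 + V(-288) = -482667 - 5*(-288) = -482667 + 1440 = -481227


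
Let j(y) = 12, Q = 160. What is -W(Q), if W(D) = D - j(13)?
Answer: -148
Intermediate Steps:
W(D) = -12 + D (W(D) = D - 1*12 = D - 12 = -12 + D)
-W(Q) = -(-12 + 160) = -1*148 = -148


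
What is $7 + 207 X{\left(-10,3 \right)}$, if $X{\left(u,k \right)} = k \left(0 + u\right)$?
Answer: $-6203$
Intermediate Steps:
$X{\left(u,k \right)} = k u$
$7 + 207 X{\left(-10,3 \right)} = 7 + 207 \cdot 3 \left(-10\right) = 7 + 207 \left(-30\right) = 7 - 6210 = -6203$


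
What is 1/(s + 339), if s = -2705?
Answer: -1/2366 ≈ -0.00042265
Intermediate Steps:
1/(s + 339) = 1/(-2705 + 339) = 1/(-2366) = -1/2366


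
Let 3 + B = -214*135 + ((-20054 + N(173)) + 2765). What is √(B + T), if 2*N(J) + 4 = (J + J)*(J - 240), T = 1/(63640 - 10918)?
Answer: I*√17843547370042/17574 ≈ 240.36*I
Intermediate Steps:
T = 1/52722 ≈ 1.8967e-5
N(J) = -2 + J*(-240 + J) (N(J) = -2 + ((J + J)*(J - 240))/2 = -2 + ((2*J)*(-240 + J))/2 = -2 + (2*J*(-240 + J))/2 = -2 + J*(-240 + J))
B = -57775 (B = -3 + (-214*135 + ((-20054 + (-2 + 173² - 240*173)) + 2765)) = -3 + (-28890 + ((-20054 + (-2 + 29929 - 41520)) + 2765)) = -3 + (-28890 + ((-20054 - 11593) + 2765)) = -3 + (-28890 + (-31647 + 2765)) = -3 + (-28890 - 28882) = -3 - 57772 = -57775)
√(B + T) = √(-57775 + 1/52722) = √(-3046013549/52722) = I*√17843547370042/17574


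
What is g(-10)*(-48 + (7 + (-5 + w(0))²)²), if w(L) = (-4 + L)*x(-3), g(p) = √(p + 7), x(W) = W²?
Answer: 2849296*I*√3 ≈ 4.9351e+6*I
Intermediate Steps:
g(p) = √(7 + p)
w(L) = -36 + 9*L (w(L) = (-4 + L)*(-3)² = (-4 + L)*9 = -36 + 9*L)
g(-10)*(-48 + (7 + (-5 + w(0))²)²) = √(7 - 10)*(-48 + (7 + (-5 + (-36 + 9*0))²)²) = √(-3)*(-48 + (7 + (-5 + (-36 + 0))²)²) = (I*√3)*(-48 + (7 + (-5 - 36)²)²) = (I*√3)*(-48 + (7 + (-41)²)²) = (I*√3)*(-48 + (7 + 1681)²) = (I*√3)*(-48 + 1688²) = (I*√3)*(-48 + 2849344) = (I*√3)*2849296 = 2849296*I*√3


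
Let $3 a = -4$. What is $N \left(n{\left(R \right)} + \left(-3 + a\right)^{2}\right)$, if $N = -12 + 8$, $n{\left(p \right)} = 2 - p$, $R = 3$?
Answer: $- \frac{640}{9} \approx -71.111$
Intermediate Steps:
$a = - \frac{4}{3}$ ($a = \frac{1}{3} \left(-4\right) = - \frac{4}{3} \approx -1.3333$)
$N = -4$
$N \left(n{\left(R \right)} + \left(-3 + a\right)^{2}\right) = - 4 \left(\left(2 - 3\right) + \left(-3 - \frac{4}{3}\right)^{2}\right) = - 4 \left(\left(2 - 3\right) + \left(- \frac{13}{3}\right)^{2}\right) = - 4 \left(-1 + \frac{169}{9}\right) = \left(-4\right) \frac{160}{9} = - \frac{640}{9}$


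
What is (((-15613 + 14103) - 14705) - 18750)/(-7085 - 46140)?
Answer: 6993/10645 ≈ 0.65693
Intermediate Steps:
(((-15613 + 14103) - 14705) - 18750)/(-7085 - 46140) = ((-1510 - 14705) - 18750)/(-53225) = (-16215 - 18750)*(-1/53225) = -34965*(-1/53225) = 6993/10645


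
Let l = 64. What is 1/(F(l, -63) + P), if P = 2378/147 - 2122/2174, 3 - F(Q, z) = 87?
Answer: -159789/10993357 ≈ -0.014535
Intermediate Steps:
F(Q, z) = -84 (F(Q, z) = 3 - 1*87 = 3 - 87 = -84)
P = 2428919/159789 (P = 2378*(1/147) - 2122*1/2174 = 2378/147 - 1061/1087 = 2428919/159789 ≈ 15.201)
1/(F(l, -63) + P) = 1/(-84 + 2428919/159789) = 1/(-10993357/159789) = -159789/10993357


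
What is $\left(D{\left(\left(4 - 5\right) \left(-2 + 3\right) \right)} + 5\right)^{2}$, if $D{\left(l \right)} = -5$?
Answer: $0$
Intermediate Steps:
$\left(D{\left(\left(4 - 5\right) \left(-2 + 3\right) \right)} + 5\right)^{2} = \left(-5 + 5\right)^{2} = 0^{2} = 0$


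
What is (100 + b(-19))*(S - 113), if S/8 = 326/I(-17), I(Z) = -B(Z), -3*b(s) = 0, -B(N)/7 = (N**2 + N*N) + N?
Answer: -44114300/3927 ≈ -11234.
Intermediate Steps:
B(N) = -14*N**2 - 7*N (B(N) = -7*((N**2 + N*N) + N) = -7*((N**2 + N**2) + N) = -7*(2*N**2 + N) = -7*(N + 2*N**2) = -14*N**2 - 7*N)
b(s) = 0 (b(s) = -1/3*0 = 0)
I(Z) = 7*Z*(1 + 2*Z) (I(Z) = -(-7)*Z*(1 + 2*Z) = 7*Z*(1 + 2*Z))
S = 2608/3927 (S = 8*(326/((7*(-17)*(1 + 2*(-17))))) = 8*(326/((7*(-17)*(1 - 34)))) = 8*(326/((7*(-17)*(-33)))) = 8*(326/3927) = 2608/3927 ≈ 0.66412)
(100 + b(-19))*(S - 113) = (100 + 0)*(2608/3927 - 113) = 100*(-441143/3927) = -44114300/3927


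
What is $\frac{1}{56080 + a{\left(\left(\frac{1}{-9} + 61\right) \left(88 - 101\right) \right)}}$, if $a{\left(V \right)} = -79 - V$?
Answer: $\frac{9}{511133} \approx 1.7608 \cdot 10^{-5}$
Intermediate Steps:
$\frac{1}{56080 + a{\left(\left(\frac{1}{-9} + 61\right) \left(88 - 101\right) \right)}} = \frac{1}{56080 - \left(79 + \left(\frac{1}{-9} + 61\right) \left(88 - 101\right)\right)} = \frac{1}{56080 - \left(79 + \left(- \frac{1}{9} + 61\right) \left(-13\right)\right)} = \frac{1}{56080 - \left(79 + \frac{548}{9} \left(-13\right)\right)} = \frac{1}{56080 - - \frac{6413}{9}} = \frac{1}{56080 + \left(-79 + \frac{7124}{9}\right)} = \frac{1}{56080 + \frac{6413}{9}} = \frac{1}{\frac{511133}{9}} = \frac{9}{511133}$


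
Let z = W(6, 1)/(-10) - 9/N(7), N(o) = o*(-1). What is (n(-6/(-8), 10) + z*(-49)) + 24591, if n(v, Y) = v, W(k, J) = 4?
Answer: 490967/20 ≈ 24548.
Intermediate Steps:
N(o) = -o
z = 31/35 (z = 4/(-10) - 9/((-1*7)) = 4*(-⅒) - 9/(-7) = -⅖ - 9*(-⅐) = -⅖ + 9/7 = 31/35 ≈ 0.88571)
(n(-6/(-8), 10) + z*(-49)) + 24591 = (-6/(-8) + (31/35)*(-49)) + 24591 = (-6*(-⅛) - 217/5) + 24591 = (¾ - 217/5) + 24591 = -853/20 + 24591 = 490967/20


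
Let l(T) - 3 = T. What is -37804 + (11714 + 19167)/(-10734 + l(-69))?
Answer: -408314081/10800 ≈ -37807.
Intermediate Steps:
l(T) = 3 + T
-37804 + (11714 + 19167)/(-10734 + l(-69)) = -37804 + (11714 + 19167)/(-10734 + (3 - 69)) = -37804 + 30881/(-10734 - 66) = -37804 + 30881/(-10800) = -37804 + 30881*(-1/10800) = -37804 - 30881/10800 = -408314081/10800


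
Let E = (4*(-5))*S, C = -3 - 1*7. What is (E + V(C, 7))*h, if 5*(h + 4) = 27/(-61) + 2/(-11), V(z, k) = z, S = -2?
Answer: -83034/671 ≈ -123.75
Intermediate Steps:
C = -10 (C = -3 - 7 = -10)
h = -13839/3355 (h = -4 + (27/(-61) + 2/(-11))/5 = -4 + (27*(-1/61) + 2*(-1/11))/5 = -4 + (-27/61 - 2/11)/5 = -4 + (1/5)*(-419/671) = -4 - 419/3355 = -13839/3355 ≈ -4.1249)
E = 40 (E = (4*(-5))*(-2) = -20*(-2) = 40)
(E + V(C, 7))*h = (40 - 10)*(-13839/3355) = 30*(-13839/3355) = -83034/671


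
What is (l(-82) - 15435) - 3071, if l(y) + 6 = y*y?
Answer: -11788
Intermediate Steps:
l(y) = -6 + y² (l(y) = -6 + y*y = -6 + y²)
(l(-82) - 15435) - 3071 = ((-6 + (-82)²) - 15435) - 3071 = ((-6 + 6724) - 15435) - 3071 = (6718 - 15435) - 3071 = -8717 - 3071 = -11788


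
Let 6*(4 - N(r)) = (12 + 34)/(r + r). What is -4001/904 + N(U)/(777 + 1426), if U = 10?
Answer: -132164003/29872680 ≈ -4.4242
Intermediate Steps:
N(r) = 4 - 23/(6*r) (N(r) = 4 - (12 + 34)/(6*(r + r)) = 4 - 23/(3*(2*r)) = 4 - 23*1/(2*r)/3 = 4 - 23/(6*r))
-4001/904 + N(U)/(777 + 1426) = -4001/904 + (4 - 23/6/10)/(777 + 1426) = -4001*1/904 + (4 - 23/6*⅒)/2203 = -4001/904 + (4 - 23/60)*(1/2203) = -4001/904 + (217/60)*(1/2203) = -4001/904 + 217/132180 = -132164003/29872680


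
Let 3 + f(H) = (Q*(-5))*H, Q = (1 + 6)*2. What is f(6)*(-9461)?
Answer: 4002003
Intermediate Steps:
Q = 14 (Q = 7*2 = 14)
f(H) = -3 - 70*H (f(H) = -3 + (14*(-5))*H = -3 - 70*H)
f(6)*(-9461) = (-3 - 70*6)*(-9461) = (-3 - 420)*(-9461) = -423*(-9461) = 4002003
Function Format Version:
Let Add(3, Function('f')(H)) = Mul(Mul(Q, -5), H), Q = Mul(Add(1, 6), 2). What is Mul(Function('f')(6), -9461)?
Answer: 4002003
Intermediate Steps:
Q = 14 (Q = Mul(7, 2) = 14)
Function('f')(H) = Add(-3, Mul(-70, H)) (Function('f')(H) = Add(-3, Mul(Mul(14, -5), H)) = Add(-3, Mul(-70, H)))
Mul(Function('f')(6), -9461) = Mul(Add(-3, Mul(-70, 6)), -9461) = Mul(Add(-3, -420), -9461) = Mul(-423, -9461) = 4002003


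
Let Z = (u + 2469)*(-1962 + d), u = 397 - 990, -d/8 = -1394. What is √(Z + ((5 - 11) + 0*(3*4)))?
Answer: √17240434 ≈ 4152.2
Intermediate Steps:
d = 11152 (d = -8*(-1394) = 11152)
u = -593
Z = 17240440 (Z = (-593 + 2469)*(-1962 + 11152) = 1876*9190 = 17240440)
√(Z + ((5 - 11) + 0*(3*4))) = √(17240440 + ((5 - 11) + 0*(3*4))) = √(17240440 + (-6 + 0*12)) = √(17240440 + (-6 + 0)) = √(17240440 - 6) = √17240434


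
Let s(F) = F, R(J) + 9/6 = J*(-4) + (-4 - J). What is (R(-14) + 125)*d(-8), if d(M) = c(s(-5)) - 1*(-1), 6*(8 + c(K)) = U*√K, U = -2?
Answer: -2653/2 - 379*I*√5/6 ≈ -1326.5 - 141.24*I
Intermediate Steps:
R(J) = -11/2 - 5*J (R(J) = -3/2 + (J*(-4) + (-4 - J)) = -3/2 + (-4*J + (-4 - J)) = -3/2 + (-4 - 5*J) = -11/2 - 5*J)
c(K) = -8 - √K/3 (c(K) = -8 + (-2*√K)/6 = -8 - √K/3)
d(M) = -7 - I*√5/3 (d(M) = (-8 - I*√5/3) - 1*(-1) = (-8 - I*√5/3) + 1 = -7 - I*√5/3)
(R(-14) + 125)*d(-8) = ((-11/2 - 5*(-14)) + 125)*(-7 - I*√5/3) = ((-11/2 + 70) + 125)*(-7 - I*√5/3) = (129/2 + 125)*(-7 - I*√5/3) = 379*(-7 - I*√5/3)/2 = -2653/2 - 379*I*√5/6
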